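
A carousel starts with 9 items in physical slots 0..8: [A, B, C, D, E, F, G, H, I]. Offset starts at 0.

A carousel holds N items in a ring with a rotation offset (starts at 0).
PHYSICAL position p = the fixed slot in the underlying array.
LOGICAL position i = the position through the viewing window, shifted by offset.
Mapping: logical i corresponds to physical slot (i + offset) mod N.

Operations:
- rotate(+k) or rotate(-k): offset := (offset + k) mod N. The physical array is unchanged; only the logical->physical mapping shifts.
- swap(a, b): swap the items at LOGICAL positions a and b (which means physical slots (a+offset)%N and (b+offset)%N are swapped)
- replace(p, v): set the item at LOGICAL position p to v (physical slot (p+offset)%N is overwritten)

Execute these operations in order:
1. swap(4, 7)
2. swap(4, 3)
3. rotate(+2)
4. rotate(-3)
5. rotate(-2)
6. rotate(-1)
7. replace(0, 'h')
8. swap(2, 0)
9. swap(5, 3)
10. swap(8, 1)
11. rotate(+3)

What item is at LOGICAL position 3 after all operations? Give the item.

Answer: C

Derivation:
After op 1 (swap(4, 7)): offset=0, physical=[A,B,C,D,H,F,G,E,I], logical=[A,B,C,D,H,F,G,E,I]
After op 2 (swap(4, 3)): offset=0, physical=[A,B,C,H,D,F,G,E,I], logical=[A,B,C,H,D,F,G,E,I]
After op 3 (rotate(+2)): offset=2, physical=[A,B,C,H,D,F,G,E,I], logical=[C,H,D,F,G,E,I,A,B]
After op 4 (rotate(-3)): offset=8, physical=[A,B,C,H,D,F,G,E,I], logical=[I,A,B,C,H,D,F,G,E]
After op 5 (rotate(-2)): offset=6, physical=[A,B,C,H,D,F,G,E,I], logical=[G,E,I,A,B,C,H,D,F]
After op 6 (rotate(-1)): offset=5, physical=[A,B,C,H,D,F,G,E,I], logical=[F,G,E,I,A,B,C,H,D]
After op 7 (replace(0, 'h')): offset=5, physical=[A,B,C,H,D,h,G,E,I], logical=[h,G,E,I,A,B,C,H,D]
After op 8 (swap(2, 0)): offset=5, physical=[A,B,C,H,D,E,G,h,I], logical=[E,G,h,I,A,B,C,H,D]
After op 9 (swap(5, 3)): offset=5, physical=[A,I,C,H,D,E,G,h,B], logical=[E,G,h,B,A,I,C,H,D]
After op 10 (swap(8, 1)): offset=5, physical=[A,I,C,H,G,E,D,h,B], logical=[E,D,h,B,A,I,C,H,G]
After op 11 (rotate(+3)): offset=8, physical=[A,I,C,H,G,E,D,h,B], logical=[B,A,I,C,H,G,E,D,h]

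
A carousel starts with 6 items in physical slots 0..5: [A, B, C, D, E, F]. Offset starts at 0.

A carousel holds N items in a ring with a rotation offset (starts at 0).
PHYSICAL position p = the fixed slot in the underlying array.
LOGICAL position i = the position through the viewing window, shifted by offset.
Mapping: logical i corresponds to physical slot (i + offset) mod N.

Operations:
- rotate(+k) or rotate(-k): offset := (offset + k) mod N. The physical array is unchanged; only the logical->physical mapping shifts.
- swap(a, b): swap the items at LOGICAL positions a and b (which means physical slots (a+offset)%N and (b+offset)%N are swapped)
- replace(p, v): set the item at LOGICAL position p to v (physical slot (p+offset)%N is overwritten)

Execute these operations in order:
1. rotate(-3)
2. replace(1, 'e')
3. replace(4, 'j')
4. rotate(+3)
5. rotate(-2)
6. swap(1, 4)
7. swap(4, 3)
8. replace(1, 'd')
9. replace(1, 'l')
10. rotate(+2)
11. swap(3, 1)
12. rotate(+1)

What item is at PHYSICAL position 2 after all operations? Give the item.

After op 1 (rotate(-3)): offset=3, physical=[A,B,C,D,E,F], logical=[D,E,F,A,B,C]
After op 2 (replace(1, 'e')): offset=3, physical=[A,B,C,D,e,F], logical=[D,e,F,A,B,C]
After op 3 (replace(4, 'j')): offset=3, physical=[A,j,C,D,e,F], logical=[D,e,F,A,j,C]
After op 4 (rotate(+3)): offset=0, physical=[A,j,C,D,e,F], logical=[A,j,C,D,e,F]
After op 5 (rotate(-2)): offset=4, physical=[A,j,C,D,e,F], logical=[e,F,A,j,C,D]
After op 6 (swap(1, 4)): offset=4, physical=[A,j,F,D,e,C], logical=[e,C,A,j,F,D]
After op 7 (swap(4, 3)): offset=4, physical=[A,F,j,D,e,C], logical=[e,C,A,F,j,D]
After op 8 (replace(1, 'd')): offset=4, physical=[A,F,j,D,e,d], logical=[e,d,A,F,j,D]
After op 9 (replace(1, 'l')): offset=4, physical=[A,F,j,D,e,l], logical=[e,l,A,F,j,D]
After op 10 (rotate(+2)): offset=0, physical=[A,F,j,D,e,l], logical=[A,F,j,D,e,l]
After op 11 (swap(3, 1)): offset=0, physical=[A,D,j,F,e,l], logical=[A,D,j,F,e,l]
After op 12 (rotate(+1)): offset=1, physical=[A,D,j,F,e,l], logical=[D,j,F,e,l,A]

Answer: j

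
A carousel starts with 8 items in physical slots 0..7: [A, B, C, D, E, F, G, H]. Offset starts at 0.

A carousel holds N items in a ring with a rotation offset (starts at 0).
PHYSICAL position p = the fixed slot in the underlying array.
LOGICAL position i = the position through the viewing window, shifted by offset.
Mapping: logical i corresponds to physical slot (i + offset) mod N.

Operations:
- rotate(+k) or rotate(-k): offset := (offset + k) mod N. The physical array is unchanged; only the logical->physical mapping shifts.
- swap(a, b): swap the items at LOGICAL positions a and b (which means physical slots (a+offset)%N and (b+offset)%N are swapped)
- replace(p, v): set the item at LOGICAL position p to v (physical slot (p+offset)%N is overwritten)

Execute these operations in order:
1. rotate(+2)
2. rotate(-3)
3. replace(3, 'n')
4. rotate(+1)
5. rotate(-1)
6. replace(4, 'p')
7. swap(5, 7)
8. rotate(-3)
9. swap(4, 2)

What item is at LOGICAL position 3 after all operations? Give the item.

After op 1 (rotate(+2)): offset=2, physical=[A,B,C,D,E,F,G,H], logical=[C,D,E,F,G,H,A,B]
After op 2 (rotate(-3)): offset=7, physical=[A,B,C,D,E,F,G,H], logical=[H,A,B,C,D,E,F,G]
After op 3 (replace(3, 'n')): offset=7, physical=[A,B,n,D,E,F,G,H], logical=[H,A,B,n,D,E,F,G]
After op 4 (rotate(+1)): offset=0, physical=[A,B,n,D,E,F,G,H], logical=[A,B,n,D,E,F,G,H]
After op 5 (rotate(-1)): offset=7, physical=[A,B,n,D,E,F,G,H], logical=[H,A,B,n,D,E,F,G]
After op 6 (replace(4, 'p')): offset=7, physical=[A,B,n,p,E,F,G,H], logical=[H,A,B,n,p,E,F,G]
After op 7 (swap(5, 7)): offset=7, physical=[A,B,n,p,G,F,E,H], logical=[H,A,B,n,p,G,F,E]
After op 8 (rotate(-3)): offset=4, physical=[A,B,n,p,G,F,E,H], logical=[G,F,E,H,A,B,n,p]
After op 9 (swap(4, 2)): offset=4, physical=[E,B,n,p,G,F,A,H], logical=[G,F,A,H,E,B,n,p]

Answer: H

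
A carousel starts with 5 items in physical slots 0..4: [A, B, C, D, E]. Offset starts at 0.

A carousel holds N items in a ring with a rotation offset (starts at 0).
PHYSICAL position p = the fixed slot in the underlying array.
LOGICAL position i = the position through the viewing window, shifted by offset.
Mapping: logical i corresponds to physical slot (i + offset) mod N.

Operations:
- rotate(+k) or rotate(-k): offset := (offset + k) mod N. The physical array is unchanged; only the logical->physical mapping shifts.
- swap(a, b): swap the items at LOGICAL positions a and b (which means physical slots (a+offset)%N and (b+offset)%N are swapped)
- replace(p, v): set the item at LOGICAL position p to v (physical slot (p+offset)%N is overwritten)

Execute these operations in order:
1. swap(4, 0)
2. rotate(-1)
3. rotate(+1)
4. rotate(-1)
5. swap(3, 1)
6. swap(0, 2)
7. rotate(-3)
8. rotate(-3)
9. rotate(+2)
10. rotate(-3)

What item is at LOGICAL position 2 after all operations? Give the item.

After op 1 (swap(4, 0)): offset=0, physical=[E,B,C,D,A], logical=[E,B,C,D,A]
After op 2 (rotate(-1)): offset=4, physical=[E,B,C,D,A], logical=[A,E,B,C,D]
After op 3 (rotate(+1)): offset=0, physical=[E,B,C,D,A], logical=[E,B,C,D,A]
After op 4 (rotate(-1)): offset=4, physical=[E,B,C,D,A], logical=[A,E,B,C,D]
After op 5 (swap(3, 1)): offset=4, physical=[C,B,E,D,A], logical=[A,C,B,E,D]
After op 6 (swap(0, 2)): offset=4, physical=[C,A,E,D,B], logical=[B,C,A,E,D]
After op 7 (rotate(-3)): offset=1, physical=[C,A,E,D,B], logical=[A,E,D,B,C]
After op 8 (rotate(-3)): offset=3, physical=[C,A,E,D,B], logical=[D,B,C,A,E]
After op 9 (rotate(+2)): offset=0, physical=[C,A,E,D,B], logical=[C,A,E,D,B]
After op 10 (rotate(-3)): offset=2, physical=[C,A,E,D,B], logical=[E,D,B,C,A]

Answer: B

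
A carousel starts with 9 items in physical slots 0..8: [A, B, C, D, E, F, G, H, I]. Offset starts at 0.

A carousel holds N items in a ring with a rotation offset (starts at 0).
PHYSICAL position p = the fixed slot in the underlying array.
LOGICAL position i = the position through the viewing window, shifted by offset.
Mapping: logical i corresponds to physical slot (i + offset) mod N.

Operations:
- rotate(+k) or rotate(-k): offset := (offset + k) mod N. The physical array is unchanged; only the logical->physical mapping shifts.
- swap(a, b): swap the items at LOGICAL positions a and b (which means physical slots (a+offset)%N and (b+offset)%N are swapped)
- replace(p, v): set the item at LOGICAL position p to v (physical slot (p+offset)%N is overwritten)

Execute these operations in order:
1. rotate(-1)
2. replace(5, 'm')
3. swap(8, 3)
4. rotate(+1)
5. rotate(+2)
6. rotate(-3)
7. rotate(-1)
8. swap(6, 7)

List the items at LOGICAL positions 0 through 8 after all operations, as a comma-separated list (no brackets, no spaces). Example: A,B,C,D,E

Answer: C,I,A,B,H,D,F,m,G

Derivation:
After op 1 (rotate(-1)): offset=8, physical=[A,B,C,D,E,F,G,H,I], logical=[I,A,B,C,D,E,F,G,H]
After op 2 (replace(5, 'm')): offset=8, physical=[A,B,C,D,m,F,G,H,I], logical=[I,A,B,C,D,m,F,G,H]
After op 3 (swap(8, 3)): offset=8, physical=[A,B,H,D,m,F,G,C,I], logical=[I,A,B,H,D,m,F,G,C]
After op 4 (rotate(+1)): offset=0, physical=[A,B,H,D,m,F,G,C,I], logical=[A,B,H,D,m,F,G,C,I]
After op 5 (rotate(+2)): offset=2, physical=[A,B,H,D,m,F,G,C,I], logical=[H,D,m,F,G,C,I,A,B]
After op 6 (rotate(-3)): offset=8, physical=[A,B,H,D,m,F,G,C,I], logical=[I,A,B,H,D,m,F,G,C]
After op 7 (rotate(-1)): offset=7, physical=[A,B,H,D,m,F,G,C,I], logical=[C,I,A,B,H,D,m,F,G]
After op 8 (swap(6, 7)): offset=7, physical=[A,B,H,D,F,m,G,C,I], logical=[C,I,A,B,H,D,F,m,G]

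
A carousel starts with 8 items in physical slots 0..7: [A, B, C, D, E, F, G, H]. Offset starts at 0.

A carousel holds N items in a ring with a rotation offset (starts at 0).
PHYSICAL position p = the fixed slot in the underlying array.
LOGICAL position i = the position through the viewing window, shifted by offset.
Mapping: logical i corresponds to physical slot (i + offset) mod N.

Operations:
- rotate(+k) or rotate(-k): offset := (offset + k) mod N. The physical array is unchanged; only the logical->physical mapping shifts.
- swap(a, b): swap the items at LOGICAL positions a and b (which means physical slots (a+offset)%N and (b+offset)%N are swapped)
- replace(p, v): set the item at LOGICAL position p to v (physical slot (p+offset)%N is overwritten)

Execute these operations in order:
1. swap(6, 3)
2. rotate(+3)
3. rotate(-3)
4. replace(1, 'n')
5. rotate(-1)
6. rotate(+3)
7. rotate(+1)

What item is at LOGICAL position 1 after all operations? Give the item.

After op 1 (swap(6, 3)): offset=0, physical=[A,B,C,G,E,F,D,H], logical=[A,B,C,G,E,F,D,H]
After op 2 (rotate(+3)): offset=3, physical=[A,B,C,G,E,F,D,H], logical=[G,E,F,D,H,A,B,C]
After op 3 (rotate(-3)): offset=0, physical=[A,B,C,G,E,F,D,H], logical=[A,B,C,G,E,F,D,H]
After op 4 (replace(1, 'n')): offset=0, physical=[A,n,C,G,E,F,D,H], logical=[A,n,C,G,E,F,D,H]
After op 5 (rotate(-1)): offset=7, physical=[A,n,C,G,E,F,D,H], logical=[H,A,n,C,G,E,F,D]
After op 6 (rotate(+3)): offset=2, physical=[A,n,C,G,E,F,D,H], logical=[C,G,E,F,D,H,A,n]
After op 7 (rotate(+1)): offset=3, physical=[A,n,C,G,E,F,D,H], logical=[G,E,F,D,H,A,n,C]

Answer: E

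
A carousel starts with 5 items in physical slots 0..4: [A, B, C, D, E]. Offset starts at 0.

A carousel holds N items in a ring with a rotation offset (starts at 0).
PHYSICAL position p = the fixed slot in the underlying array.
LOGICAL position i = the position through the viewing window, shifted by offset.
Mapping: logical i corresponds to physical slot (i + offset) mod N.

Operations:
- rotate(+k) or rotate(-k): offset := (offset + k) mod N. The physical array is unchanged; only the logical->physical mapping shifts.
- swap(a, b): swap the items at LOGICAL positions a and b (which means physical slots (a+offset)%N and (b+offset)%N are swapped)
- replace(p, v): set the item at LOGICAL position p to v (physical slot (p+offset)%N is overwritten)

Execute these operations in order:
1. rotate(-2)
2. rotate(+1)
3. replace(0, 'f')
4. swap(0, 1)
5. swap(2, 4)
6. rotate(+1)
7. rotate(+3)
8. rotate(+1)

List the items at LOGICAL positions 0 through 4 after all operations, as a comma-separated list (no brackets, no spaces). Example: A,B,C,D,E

After op 1 (rotate(-2)): offset=3, physical=[A,B,C,D,E], logical=[D,E,A,B,C]
After op 2 (rotate(+1)): offset=4, physical=[A,B,C,D,E], logical=[E,A,B,C,D]
After op 3 (replace(0, 'f')): offset=4, physical=[A,B,C,D,f], logical=[f,A,B,C,D]
After op 4 (swap(0, 1)): offset=4, physical=[f,B,C,D,A], logical=[A,f,B,C,D]
After op 5 (swap(2, 4)): offset=4, physical=[f,D,C,B,A], logical=[A,f,D,C,B]
After op 6 (rotate(+1)): offset=0, physical=[f,D,C,B,A], logical=[f,D,C,B,A]
After op 7 (rotate(+3)): offset=3, physical=[f,D,C,B,A], logical=[B,A,f,D,C]
After op 8 (rotate(+1)): offset=4, physical=[f,D,C,B,A], logical=[A,f,D,C,B]

Answer: A,f,D,C,B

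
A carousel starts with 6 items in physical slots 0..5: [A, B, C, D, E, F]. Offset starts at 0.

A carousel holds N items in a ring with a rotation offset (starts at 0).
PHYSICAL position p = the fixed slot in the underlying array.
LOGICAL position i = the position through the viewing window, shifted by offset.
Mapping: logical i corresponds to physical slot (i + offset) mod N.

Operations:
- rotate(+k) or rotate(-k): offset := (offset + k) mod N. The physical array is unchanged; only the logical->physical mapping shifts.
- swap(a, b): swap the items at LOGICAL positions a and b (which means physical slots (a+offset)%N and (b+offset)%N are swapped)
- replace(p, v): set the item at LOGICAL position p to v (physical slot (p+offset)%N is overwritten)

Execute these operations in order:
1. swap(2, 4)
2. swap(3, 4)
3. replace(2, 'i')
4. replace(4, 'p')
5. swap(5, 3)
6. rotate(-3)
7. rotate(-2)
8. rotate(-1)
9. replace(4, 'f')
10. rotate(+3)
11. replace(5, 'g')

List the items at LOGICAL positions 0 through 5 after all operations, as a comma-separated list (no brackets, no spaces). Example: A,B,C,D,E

After op 1 (swap(2, 4)): offset=0, physical=[A,B,E,D,C,F], logical=[A,B,E,D,C,F]
After op 2 (swap(3, 4)): offset=0, physical=[A,B,E,C,D,F], logical=[A,B,E,C,D,F]
After op 3 (replace(2, 'i')): offset=0, physical=[A,B,i,C,D,F], logical=[A,B,i,C,D,F]
After op 4 (replace(4, 'p')): offset=0, physical=[A,B,i,C,p,F], logical=[A,B,i,C,p,F]
After op 5 (swap(5, 3)): offset=0, physical=[A,B,i,F,p,C], logical=[A,B,i,F,p,C]
After op 6 (rotate(-3)): offset=3, physical=[A,B,i,F,p,C], logical=[F,p,C,A,B,i]
After op 7 (rotate(-2)): offset=1, physical=[A,B,i,F,p,C], logical=[B,i,F,p,C,A]
After op 8 (rotate(-1)): offset=0, physical=[A,B,i,F,p,C], logical=[A,B,i,F,p,C]
After op 9 (replace(4, 'f')): offset=0, physical=[A,B,i,F,f,C], logical=[A,B,i,F,f,C]
After op 10 (rotate(+3)): offset=3, physical=[A,B,i,F,f,C], logical=[F,f,C,A,B,i]
After op 11 (replace(5, 'g')): offset=3, physical=[A,B,g,F,f,C], logical=[F,f,C,A,B,g]

Answer: F,f,C,A,B,g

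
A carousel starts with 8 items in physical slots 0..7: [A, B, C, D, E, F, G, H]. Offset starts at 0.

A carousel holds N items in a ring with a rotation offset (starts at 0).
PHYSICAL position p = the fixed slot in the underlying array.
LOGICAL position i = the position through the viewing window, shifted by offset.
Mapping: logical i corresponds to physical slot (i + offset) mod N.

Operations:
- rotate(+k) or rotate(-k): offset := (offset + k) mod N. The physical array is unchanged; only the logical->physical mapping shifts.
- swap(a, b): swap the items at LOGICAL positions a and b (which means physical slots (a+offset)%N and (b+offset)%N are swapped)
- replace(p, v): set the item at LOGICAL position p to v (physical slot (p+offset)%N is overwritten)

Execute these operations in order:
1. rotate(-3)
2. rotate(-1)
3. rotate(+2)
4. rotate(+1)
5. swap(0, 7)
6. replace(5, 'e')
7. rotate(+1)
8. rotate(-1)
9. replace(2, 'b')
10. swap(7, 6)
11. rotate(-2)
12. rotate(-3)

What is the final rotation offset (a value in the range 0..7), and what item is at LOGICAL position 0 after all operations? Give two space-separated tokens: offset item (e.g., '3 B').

Answer: 2 C

Derivation:
After op 1 (rotate(-3)): offset=5, physical=[A,B,C,D,E,F,G,H], logical=[F,G,H,A,B,C,D,E]
After op 2 (rotate(-1)): offset=4, physical=[A,B,C,D,E,F,G,H], logical=[E,F,G,H,A,B,C,D]
After op 3 (rotate(+2)): offset=6, physical=[A,B,C,D,E,F,G,H], logical=[G,H,A,B,C,D,E,F]
After op 4 (rotate(+1)): offset=7, physical=[A,B,C,D,E,F,G,H], logical=[H,A,B,C,D,E,F,G]
After op 5 (swap(0, 7)): offset=7, physical=[A,B,C,D,E,F,H,G], logical=[G,A,B,C,D,E,F,H]
After op 6 (replace(5, 'e')): offset=7, physical=[A,B,C,D,e,F,H,G], logical=[G,A,B,C,D,e,F,H]
After op 7 (rotate(+1)): offset=0, physical=[A,B,C,D,e,F,H,G], logical=[A,B,C,D,e,F,H,G]
After op 8 (rotate(-1)): offset=7, physical=[A,B,C,D,e,F,H,G], logical=[G,A,B,C,D,e,F,H]
After op 9 (replace(2, 'b')): offset=7, physical=[A,b,C,D,e,F,H,G], logical=[G,A,b,C,D,e,F,H]
After op 10 (swap(7, 6)): offset=7, physical=[A,b,C,D,e,H,F,G], logical=[G,A,b,C,D,e,H,F]
After op 11 (rotate(-2)): offset=5, physical=[A,b,C,D,e,H,F,G], logical=[H,F,G,A,b,C,D,e]
After op 12 (rotate(-3)): offset=2, physical=[A,b,C,D,e,H,F,G], logical=[C,D,e,H,F,G,A,b]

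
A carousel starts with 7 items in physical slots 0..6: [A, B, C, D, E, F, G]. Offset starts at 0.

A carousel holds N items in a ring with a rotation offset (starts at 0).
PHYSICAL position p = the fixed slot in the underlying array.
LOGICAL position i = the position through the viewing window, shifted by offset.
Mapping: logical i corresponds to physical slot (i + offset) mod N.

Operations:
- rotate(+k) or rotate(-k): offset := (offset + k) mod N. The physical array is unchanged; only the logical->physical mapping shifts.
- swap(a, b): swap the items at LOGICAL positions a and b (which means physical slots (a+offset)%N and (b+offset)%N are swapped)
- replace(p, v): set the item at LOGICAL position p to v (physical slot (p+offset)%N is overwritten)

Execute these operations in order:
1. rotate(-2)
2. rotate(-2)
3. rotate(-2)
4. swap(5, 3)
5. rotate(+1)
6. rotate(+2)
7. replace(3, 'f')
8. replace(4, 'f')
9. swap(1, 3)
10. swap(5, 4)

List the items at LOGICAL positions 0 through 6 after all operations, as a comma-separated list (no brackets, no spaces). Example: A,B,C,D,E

After op 1 (rotate(-2)): offset=5, physical=[A,B,C,D,E,F,G], logical=[F,G,A,B,C,D,E]
After op 2 (rotate(-2)): offset=3, physical=[A,B,C,D,E,F,G], logical=[D,E,F,G,A,B,C]
After op 3 (rotate(-2)): offset=1, physical=[A,B,C,D,E,F,G], logical=[B,C,D,E,F,G,A]
After op 4 (swap(5, 3)): offset=1, physical=[A,B,C,D,G,F,E], logical=[B,C,D,G,F,E,A]
After op 5 (rotate(+1)): offset=2, physical=[A,B,C,D,G,F,E], logical=[C,D,G,F,E,A,B]
After op 6 (rotate(+2)): offset=4, physical=[A,B,C,D,G,F,E], logical=[G,F,E,A,B,C,D]
After op 7 (replace(3, 'f')): offset=4, physical=[f,B,C,D,G,F,E], logical=[G,F,E,f,B,C,D]
After op 8 (replace(4, 'f')): offset=4, physical=[f,f,C,D,G,F,E], logical=[G,F,E,f,f,C,D]
After op 9 (swap(1, 3)): offset=4, physical=[F,f,C,D,G,f,E], logical=[G,f,E,F,f,C,D]
After op 10 (swap(5, 4)): offset=4, physical=[F,C,f,D,G,f,E], logical=[G,f,E,F,C,f,D]

Answer: G,f,E,F,C,f,D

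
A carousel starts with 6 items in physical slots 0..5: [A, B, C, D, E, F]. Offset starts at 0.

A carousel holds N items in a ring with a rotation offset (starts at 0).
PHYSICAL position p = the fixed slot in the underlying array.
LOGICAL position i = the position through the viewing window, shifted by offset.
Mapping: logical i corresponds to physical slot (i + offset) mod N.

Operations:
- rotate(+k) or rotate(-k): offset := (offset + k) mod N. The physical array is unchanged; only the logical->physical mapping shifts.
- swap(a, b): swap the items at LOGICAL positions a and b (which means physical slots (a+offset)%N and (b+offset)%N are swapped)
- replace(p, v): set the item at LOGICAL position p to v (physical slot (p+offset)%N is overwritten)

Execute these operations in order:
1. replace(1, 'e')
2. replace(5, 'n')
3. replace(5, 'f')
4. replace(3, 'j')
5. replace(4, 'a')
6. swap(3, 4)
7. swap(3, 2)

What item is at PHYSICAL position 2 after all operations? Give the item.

After op 1 (replace(1, 'e')): offset=0, physical=[A,e,C,D,E,F], logical=[A,e,C,D,E,F]
After op 2 (replace(5, 'n')): offset=0, physical=[A,e,C,D,E,n], logical=[A,e,C,D,E,n]
After op 3 (replace(5, 'f')): offset=0, physical=[A,e,C,D,E,f], logical=[A,e,C,D,E,f]
After op 4 (replace(3, 'j')): offset=0, physical=[A,e,C,j,E,f], logical=[A,e,C,j,E,f]
After op 5 (replace(4, 'a')): offset=0, physical=[A,e,C,j,a,f], logical=[A,e,C,j,a,f]
After op 6 (swap(3, 4)): offset=0, physical=[A,e,C,a,j,f], logical=[A,e,C,a,j,f]
After op 7 (swap(3, 2)): offset=0, physical=[A,e,a,C,j,f], logical=[A,e,a,C,j,f]

Answer: a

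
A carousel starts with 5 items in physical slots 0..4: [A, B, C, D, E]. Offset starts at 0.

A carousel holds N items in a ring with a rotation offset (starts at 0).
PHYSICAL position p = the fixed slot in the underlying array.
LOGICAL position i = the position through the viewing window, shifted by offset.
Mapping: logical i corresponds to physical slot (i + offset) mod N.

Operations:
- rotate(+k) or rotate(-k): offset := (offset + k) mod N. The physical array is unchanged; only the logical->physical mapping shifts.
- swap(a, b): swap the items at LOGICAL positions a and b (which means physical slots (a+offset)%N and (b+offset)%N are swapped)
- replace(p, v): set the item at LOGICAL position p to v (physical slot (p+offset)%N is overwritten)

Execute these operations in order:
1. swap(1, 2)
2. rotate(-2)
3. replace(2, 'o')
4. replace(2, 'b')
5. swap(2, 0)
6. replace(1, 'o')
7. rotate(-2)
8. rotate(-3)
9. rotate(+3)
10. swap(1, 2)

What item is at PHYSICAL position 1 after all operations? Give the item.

After op 1 (swap(1, 2)): offset=0, physical=[A,C,B,D,E], logical=[A,C,B,D,E]
After op 2 (rotate(-2)): offset=3, physical=[A,C,B,D,E], logical=[D,E,A,C,B]
After op 3 (replace(2, 'o')): offset=3, physical=[o,C,B,D,E], logical=[D,E,o,C,B]
After op 4 (replace(2, 'b')): offset=3, physical=[b,C,B,D,E], logical=[D,E,b,C,B]
After op 5 (swap(2, 0)): offset=3, physical=[D,C,B,b,E], logical=[b,E,D,C,B]
After op 6 (replace(1, 'o')): offset=3, physical=[D,C,B,b,o], logical=[b,o,D,C,B]
After op 7 (rotate(-2)): offset=1, physical=[D,C,B,b,o], logical=[C,B,b,o,D]
After op 8 (rotate(-3)): offset=3, physical=[D,C,B,b,o], logical=[b,o,D,C,B]
After op 9 (rotate(+3)): offset=1, physical=[D,C,B,b,o], logical=[C,B,b,o,D]
After op 10 (swap(1, 2)): offset=1, physical=[D,C,b,B,o], logical=[C,b,B,o,D]

Answer: C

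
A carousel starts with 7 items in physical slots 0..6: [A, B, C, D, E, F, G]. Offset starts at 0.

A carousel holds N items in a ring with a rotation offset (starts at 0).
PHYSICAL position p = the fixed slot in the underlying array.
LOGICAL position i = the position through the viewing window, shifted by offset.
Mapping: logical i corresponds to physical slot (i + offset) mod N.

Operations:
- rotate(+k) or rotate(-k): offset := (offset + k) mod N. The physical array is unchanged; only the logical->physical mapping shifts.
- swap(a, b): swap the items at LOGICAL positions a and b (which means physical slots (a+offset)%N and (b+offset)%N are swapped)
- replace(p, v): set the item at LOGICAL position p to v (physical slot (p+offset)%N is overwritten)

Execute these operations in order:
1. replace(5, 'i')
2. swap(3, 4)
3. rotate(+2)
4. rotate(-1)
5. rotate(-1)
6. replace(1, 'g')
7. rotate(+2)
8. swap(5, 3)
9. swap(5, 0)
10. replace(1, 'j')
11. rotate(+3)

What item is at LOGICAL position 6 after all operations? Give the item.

Answer: D

Derivation:
After op 1 (replace(5, 'i')): offset=0, physical=[A,B,C,D,E,i,G], logical=[A,B,C,D,E,i,G]
After op 2 (swap(3, 4)): offset=0, physical=[A,B,C,E,D,i,G], logical=[A,B,C,E,D,i,G]
After op 3 (rotate(+2)): offset=2, physical=[A,B,C,E,D,i,G], logical=[C,E,D,i,G,A,B]
After op 4 (rotate(-1)): offset=1, physical=[A,B,C,E,D,i,G], logical=[B,C,E,D,i,G,A]
After op 5 (rotate(-1)): offset=0, physical=[A,B,C,E,D,i,G], logical=[A,B,C,E,D,i,G]
After op 6 (replace(1, 'g')): offset=0, physical=[A,g,C,E,D,i,G], logical=[A,g,C,E,D,i,G]
After op 7 (rotate(+2)): offset=2, physical=[A,g,C,E,D,i,G], logical=[C,E,D,i,G,A,g]
After op 8 (swap(5, 3)): offset=2, physical=[i,g,C,E,D,A,G], logical=[C,E,D,A,G,i,g]
After op 9 (swap(5, 0)): offset=2, physical=[C,g,i,E,D,A,G], logical=[i,E,D,A,G,C,g]
After op 10 (replace(1, 'j')): offset=2, physical=[C,g,i,j,D,A,G], logical=[i,j,D,A,G,C,g]
After op 11 (rotate(+3)): offset=5, physical=[C,g,i,j,D,A,G], logical=[A,G,C,g,i,j,D]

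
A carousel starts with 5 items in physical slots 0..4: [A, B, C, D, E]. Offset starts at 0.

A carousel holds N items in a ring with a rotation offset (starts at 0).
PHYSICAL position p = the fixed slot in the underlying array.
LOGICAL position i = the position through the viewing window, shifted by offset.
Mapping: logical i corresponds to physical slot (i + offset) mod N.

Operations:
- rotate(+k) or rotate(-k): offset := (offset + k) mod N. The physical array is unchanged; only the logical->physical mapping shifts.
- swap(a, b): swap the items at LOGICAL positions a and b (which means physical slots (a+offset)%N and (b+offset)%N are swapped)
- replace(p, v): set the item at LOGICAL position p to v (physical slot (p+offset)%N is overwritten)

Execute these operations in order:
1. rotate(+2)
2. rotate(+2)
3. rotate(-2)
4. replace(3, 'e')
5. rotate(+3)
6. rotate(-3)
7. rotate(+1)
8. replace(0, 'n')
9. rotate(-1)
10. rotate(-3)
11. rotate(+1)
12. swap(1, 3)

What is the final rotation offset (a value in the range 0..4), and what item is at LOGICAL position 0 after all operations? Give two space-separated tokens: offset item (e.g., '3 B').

After op 1 (rotate(+2)): offset=2, physical=[A,B,C,D,E], logical=[C,D,E,A,B]
After op 2 (rotate(+2)): offset=4, physical=[A,B,C,D,E], logical=[E,A,B,C,D]
After op 3 (rotate(-2)): offset=2, physical=[A,B,C,D,E], logical=[C,D,E,A,B]
After op 4 (replace(3, 'e')): offset=2, physical=[e,B,C,D,E], logical=[C,D,E,e,B]
After op 5 (rotate(+3)): offset=0, physical=[e,B,C,D,E], logical=[e,B,C,D,E]
After op 6 (rotate(-3)): offset=2, physical=[e,B,C,D,E], logical=[C,D,E,e,B]
After op 7 (rotate(+1)): offset=3, physical=[e,B,C,D,E], logical=[D,E,e,B,C]
After op 8 (replace(0, 'n')): offset=3, physical=[e,B,C,n,E], logical=[n,E,e,B,C]
After op 9 (rotate(-1)): offset=2, physical=[e,B,C,n,E], logical=[C,n,E,e,B]
After op 10 (rotate(-3)): offset=4, physical=[e,B,C,n,E], logical=[E,e,B,C,n]
After op 11 (rotate(+1)): offset=0, physical=[e,B,C,n,E], logical=[e,B,C,n,E]
After op 12 (swap(1, 3)): offset=0, physical=[e,n,C,B,E], logical=[e,n,C,B,E]

Answer: 0 e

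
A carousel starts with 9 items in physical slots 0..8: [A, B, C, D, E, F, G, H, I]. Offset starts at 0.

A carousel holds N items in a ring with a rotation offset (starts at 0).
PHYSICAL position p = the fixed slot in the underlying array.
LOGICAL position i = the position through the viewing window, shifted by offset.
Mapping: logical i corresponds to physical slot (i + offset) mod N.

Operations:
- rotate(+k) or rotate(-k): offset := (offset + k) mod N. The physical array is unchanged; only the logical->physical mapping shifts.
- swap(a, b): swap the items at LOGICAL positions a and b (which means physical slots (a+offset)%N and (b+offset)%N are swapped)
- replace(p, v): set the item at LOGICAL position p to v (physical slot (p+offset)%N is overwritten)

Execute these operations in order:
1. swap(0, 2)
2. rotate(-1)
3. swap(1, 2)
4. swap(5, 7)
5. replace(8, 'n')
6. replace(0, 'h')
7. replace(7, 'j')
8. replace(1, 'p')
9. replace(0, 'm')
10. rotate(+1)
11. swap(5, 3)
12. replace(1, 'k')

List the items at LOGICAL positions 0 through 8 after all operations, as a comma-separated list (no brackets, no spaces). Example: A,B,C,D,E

Answer: p,k,A,F,G,D,j,n,m

Derivation:
After op 1 (swap(0, 2)): offset=0, physical=[C,B,A,D,E,F,G,H,I], logical=[C,B,A,D,E,F,G,H,I]
After op 2 (rotate(-1)): offset=8, physical=[C,B,A,D,E,F,G,H,I], logical=[I,C,B,A,D,E,F,G,H]
After op 3 (swap(1, 2)): offset=8, physical=[B,C,A,D,E,F,G,H,I], logical=[I,B,C,A,D,E,F,G,H]
After op 4 (swap(5, 7)): offset=8, physical=[B,C,A,D,G,F,E,H,I], logical=[I,B,C,A,D,G,F,E,H]
After op 5 (replace(8, 'n')): offset=8, physical=[B,C,A,D,G,F,E,n,I], logical=[I,B,C,A,D,G,F,E,n]
After op 6 (replace(0, 'h')): offset=8, physical=[B,C,A,D,G,F,E,n,h], logical=[h,B,C,A,D,G,F,E,n]
After op 7 (replace(7, 'j')): offset=8, physical=[B,C,A,D,G,F,j,n,h], logical=[h,B,C,A,D,G,F,j,n]
After op 8 (replace(1, 'p')): offset=8, physical=[p,C,A,D,G,F,j,n,h], logical=[h,p,C,A,D,G,F,j,n]
After op 9 (replace(0, 'm')): offset=8, physical=[p,C,A,D,G,F,j,n,m], logical=[m,p,C,A,D,G,F,j,n]
After op 10 (rotate(+1)): offset=0, physical=[p,C,A,D,G,F,j,n,m], logical=[p,C,A,D,G,F,j,n,m]
After op 11 (swap(5, 3)): offset=0, physical=[p,C,A,F,G,D,j,n,m], logical=[p,C,A,F,G,D,j,n,m]
After op 12 (replace(1, 'k')): offset=0, physical=[p,k,A,F,G,D,j,n,m], logical=[p,k,A,F,G,D,j,n,m]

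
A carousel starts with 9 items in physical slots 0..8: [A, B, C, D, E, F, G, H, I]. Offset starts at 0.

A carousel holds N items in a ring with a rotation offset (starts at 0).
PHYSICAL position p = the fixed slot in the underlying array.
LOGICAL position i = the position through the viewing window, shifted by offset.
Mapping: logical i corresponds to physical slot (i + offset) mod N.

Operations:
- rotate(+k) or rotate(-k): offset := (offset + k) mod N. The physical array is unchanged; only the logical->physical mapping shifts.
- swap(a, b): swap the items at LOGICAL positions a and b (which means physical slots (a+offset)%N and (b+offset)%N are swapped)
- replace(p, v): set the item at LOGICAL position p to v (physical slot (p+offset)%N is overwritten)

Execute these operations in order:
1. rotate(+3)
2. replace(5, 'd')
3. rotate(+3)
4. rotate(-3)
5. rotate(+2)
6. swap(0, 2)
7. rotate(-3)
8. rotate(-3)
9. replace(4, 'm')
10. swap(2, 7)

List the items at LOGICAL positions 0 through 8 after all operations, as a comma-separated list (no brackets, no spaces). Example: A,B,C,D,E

Answer: d,A,G,C,m,E,H,B,F

Derivation:
After op 1 (rotate(+3)): offset=3, physical=[A,B,C,D,E,F,G,H,I], logical=[D,E,F,G,H,I,A,B,C]
After op 2 (replace(5, 'd')): offset=3, physical=[A,B,C,D,E,F,G,H,d], logical=[D,E,F,G,H,d,A,B,C]
After op 3 (rotate(+3)): offset=6, physical=[A,B,C,D,E,F,G,H,d], logical=[G,H,d,A,B,C,D,E,F]
After op 4 (rotate(-3)): offset=3, physical=[A,B,C,D,E,F,G,H,d], logical=[D,E,F,G,H,d,A,B,C]
After op 5 (rotate(+2)): offset=5, physical=[A,B,C,D,E,F,G,H,d], logical=[F,G,H,d,A,B,C,D,E]
After op 6 (swap(0, 2)): offset=5, physical=[A,B,C,D,E,H,G,F,d], logical=[H,G,F,d,A,B,C,D,E]
After op 7 (rotate(-3)): offset=2, physical=[A,B,C,D,E,H,G,F,d], logical=[C,D,E,H,G,F,d,A,B]
After op 8 (rotate(-3)): offset=8, physical=[A,B,C,D,E,H,G,F,d], logical=[d,A,B,C,D,E,H,G,F]
After op 9 (replace(4, 'm')): offset=8, physical=[A,B,C,m,E,H,G,F,d], logical=[d,A,B,C,m,E,H,G,F]
After op 10 (swap(2, 7)): offset=8, physical=[A,G,C,m,E,H,B,F,d], logical=[d,A,G,C,m,E,H,B,F]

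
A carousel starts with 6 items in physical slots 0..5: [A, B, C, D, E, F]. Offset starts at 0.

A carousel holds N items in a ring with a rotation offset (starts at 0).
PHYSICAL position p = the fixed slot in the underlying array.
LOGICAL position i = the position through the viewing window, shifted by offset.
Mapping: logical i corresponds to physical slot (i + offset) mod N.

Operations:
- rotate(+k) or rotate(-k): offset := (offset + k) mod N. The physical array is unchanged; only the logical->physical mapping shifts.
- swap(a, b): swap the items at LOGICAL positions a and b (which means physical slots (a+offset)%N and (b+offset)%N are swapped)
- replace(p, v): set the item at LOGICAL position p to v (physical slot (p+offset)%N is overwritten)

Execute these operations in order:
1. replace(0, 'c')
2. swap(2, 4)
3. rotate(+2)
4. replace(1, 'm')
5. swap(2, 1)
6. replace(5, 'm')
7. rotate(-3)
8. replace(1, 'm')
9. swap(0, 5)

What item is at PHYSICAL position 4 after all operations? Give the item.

After op 1 (replace(0, 'c')): offset=0, physical=[c,B,C,D,E,F], logical=[c,B,C,D,E,F]
After op 2 (swap(2, 4)): offset=0, physical=[c,B,E,D,C,F], logical=[c,B,E,D,C,F]
After op 3 (rotate(+2)): offset=2, physical=[c,B,E,D,C,F], logical=[E,D,C,F,c,B]
After op 4 (replace(1, 'm')): offset=2, physical=[c,B,E,m,C,F], logical=[E,m,C,F,c,B]
After op 5 (swap(2, 1)): offset=2, physical=[c,B,E,C,m,F], logical=[E,C,m,F,c,B]
After op 6 (replace(5, 'm')): offset=2, physical=[c,m,E,C,m,F], logical=[E,C,m,F,c,m]
After op 7 (rotate(-3)): offset=5, physical=[c,m,E,C,m,F], logical=[F,c,m,E,C,m]
After op 8 (replace(1, 'm')): offset=5, physical=[m,m,E,C,m,F], logical=[F,m,m,E,C,m]
After op 9 (swap(0, 5)): offset=5, physical=[m,m,E,C,F,m], logical=[m,m,m,E,C,F]

Answer: F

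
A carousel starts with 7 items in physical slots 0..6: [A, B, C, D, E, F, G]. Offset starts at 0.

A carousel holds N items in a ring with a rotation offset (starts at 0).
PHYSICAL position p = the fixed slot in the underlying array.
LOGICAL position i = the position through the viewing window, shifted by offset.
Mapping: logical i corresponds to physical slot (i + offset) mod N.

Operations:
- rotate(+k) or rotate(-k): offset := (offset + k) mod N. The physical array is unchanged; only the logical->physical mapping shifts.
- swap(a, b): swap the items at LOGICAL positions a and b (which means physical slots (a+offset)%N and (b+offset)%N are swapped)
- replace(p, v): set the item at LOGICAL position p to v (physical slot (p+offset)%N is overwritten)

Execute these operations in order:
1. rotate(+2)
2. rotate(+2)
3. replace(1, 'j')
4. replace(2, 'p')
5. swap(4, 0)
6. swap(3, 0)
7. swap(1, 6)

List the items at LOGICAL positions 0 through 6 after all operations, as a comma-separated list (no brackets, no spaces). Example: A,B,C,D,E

After op 1 (rotate(+2)): offset=2, physical=[A,B,C,D,E,F,G], logical=[C,D,E,F,G,A,B]
After op 2 (rotate(+2)): offset=4, physical=[A,B,C,D,E,F,G], logical=[E,F,G,A,B,C,D]
After op 3 (replace(1, 'j')): offset=4, physical=[A,B,C,D,E,j,G], logical=[E,j,G,A,B,C,D]
After op 4 (replace(2, 'p')): offset=4, physical=[A,B,C,D,E,j,p], logical=[E,j,p,A,B,C,D]
After op 5 (swap(4, 0)): offset=4, physical=[A,E,C,D,B,j,p], logical=[B,j,p,A,E,C,D]
After op 6 (swap(3, 0)): offset=4, physical=[B,E,C,D,A,j,p], logical=[A,j,p,B,E,C,D]
After op 7 (swap(1, 6)): offset=4, physical=[B,E,C,j,A,D,p], logical=[A,D,p,B,E,C,j]

Answer: A,D,p,B,E,C,j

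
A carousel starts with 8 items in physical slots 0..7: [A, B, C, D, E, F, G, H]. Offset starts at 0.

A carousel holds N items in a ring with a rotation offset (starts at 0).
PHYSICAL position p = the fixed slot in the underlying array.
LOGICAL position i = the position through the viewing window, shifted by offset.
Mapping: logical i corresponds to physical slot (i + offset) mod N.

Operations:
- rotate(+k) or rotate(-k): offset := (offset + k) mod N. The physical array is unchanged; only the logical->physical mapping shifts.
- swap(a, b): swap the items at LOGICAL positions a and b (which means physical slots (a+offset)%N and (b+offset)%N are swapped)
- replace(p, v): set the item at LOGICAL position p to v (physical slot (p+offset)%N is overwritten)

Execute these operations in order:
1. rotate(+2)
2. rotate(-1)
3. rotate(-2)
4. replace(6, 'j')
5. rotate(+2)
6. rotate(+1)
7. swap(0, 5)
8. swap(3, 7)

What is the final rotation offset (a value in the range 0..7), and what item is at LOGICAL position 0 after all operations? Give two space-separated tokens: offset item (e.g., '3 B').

After op 1 (rotate(+2)): offset=2, physical=[A,B,C,D,E,F,G,H], logical=[C,D,E,F,G,H,A,B]
After op 2 (rotate(-1)): offset=1, physical=[A,B,C,D,E,F,G,H], logical=[B,C,D,E,F,G,H,A]
After op 3 (rotate(-2)): offset=7, physical=[A,B,C,D,E,F,G,H], logical=[H,A,B,C,D,E,F,G]
After op 4 (replace(6, 'j')): offset=7, physical=[A,B,C,D,E,j,G,H], logical=[H,A,B,C,D,E,j,G]
After op 5 (rotate(+2)): offset=1, physical=[A,B,C,D,E,j,G,H], logical=[B,C,D,E,j,G,H,A]
After op 6 (rotate(+1)): offset=2, physical=[A,B,C,D,E,j,G,H], logical=[C,D,E,j,G,H,A,B]
After op 7 (swap(0, 5)): offset=2, physical=[A,B,H,D,E,j,G,C], logical=[H,D,E,j,G,C,A,B]
After op 8 (swap(3, 7)): offset=2, physical=[A,j,H,D,E,B,G,C], logical=[H,D,E,B,G,C,A,j]

Answer: 2 H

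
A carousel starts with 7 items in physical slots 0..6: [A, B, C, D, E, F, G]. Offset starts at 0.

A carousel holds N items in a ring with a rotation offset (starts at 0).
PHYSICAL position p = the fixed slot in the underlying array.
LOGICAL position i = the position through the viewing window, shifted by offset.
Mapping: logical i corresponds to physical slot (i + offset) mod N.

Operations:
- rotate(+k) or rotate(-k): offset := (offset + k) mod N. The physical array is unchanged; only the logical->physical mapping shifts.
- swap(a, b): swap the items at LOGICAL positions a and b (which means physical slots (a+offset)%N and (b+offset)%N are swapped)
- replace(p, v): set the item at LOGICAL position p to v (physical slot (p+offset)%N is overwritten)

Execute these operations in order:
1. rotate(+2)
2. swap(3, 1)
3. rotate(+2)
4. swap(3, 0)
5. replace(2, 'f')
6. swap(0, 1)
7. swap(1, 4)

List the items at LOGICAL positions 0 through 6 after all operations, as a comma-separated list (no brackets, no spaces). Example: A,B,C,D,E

Answer: D,B,f,E,A,C,F

Derivation:
After op 1 (rotate(+2)): offset=2, physical=[A,B,C,D,E,F,G], logical=[C,D,E,F,G,A,B]
After op 2 (swap(3, 1)): offset=2, physical=[A,B,C,F,E,D,G], logical=[C,F,E,D,G,A,B]
After op 3 (rotate(+2)): offset=4, physical=[A,B,C,F,E,D,G], logical=[E,D,G,A,B,C,F]
After op 4 (swap(3, 0)): offset=4, physical=[E,B,C,F,A,D,G], logical=[A,D,G,E,B,C,F]
After op 5 (replace(2, 'f')): offset=4, physical=[E,B,C,F,A,D,f], logical=[A,D,f,E,B,C,F]
After op 6 (swap(0, 1)): offset=4, physical=[E,B,C,F,D,A,f], logical=[D,A,f,E,B,C,F]
After op 7 (swap(1, 4)): offset=4, physical=[E,A,C,F,D,B,f], logical=[D,B,f,E,A,C,F]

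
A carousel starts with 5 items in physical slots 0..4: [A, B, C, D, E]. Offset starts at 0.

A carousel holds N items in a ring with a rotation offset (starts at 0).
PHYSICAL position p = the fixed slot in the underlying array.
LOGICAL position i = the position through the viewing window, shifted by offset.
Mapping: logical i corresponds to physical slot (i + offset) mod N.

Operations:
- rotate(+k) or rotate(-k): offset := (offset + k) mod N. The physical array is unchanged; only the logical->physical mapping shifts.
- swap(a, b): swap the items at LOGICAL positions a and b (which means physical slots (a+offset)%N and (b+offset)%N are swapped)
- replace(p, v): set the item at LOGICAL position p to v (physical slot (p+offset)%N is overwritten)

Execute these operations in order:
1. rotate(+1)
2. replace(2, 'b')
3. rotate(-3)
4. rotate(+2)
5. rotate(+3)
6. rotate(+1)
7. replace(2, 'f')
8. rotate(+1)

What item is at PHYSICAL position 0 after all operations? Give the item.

After op 1 (rotate(+1)): offset=1, physical=[A,B,C,D,E], logical=[B,C,D,E,A]
After op 2 (replace(2, 'b')): offset=1, physical=[A,B,C,b,E], logical=[B,C,b,E,A]
After op 3 (rotate(-3)): offset=3, physical=[A,B,C,b,E], logical=[b,E,A,B,C]
After op 4 (rotate(+2)): offset=0, physical=[A,B,C,b,E], logical=[A,B,C,b,E]
After op 5 (rotate(+3)): offset=3, physical=[A,B,C,b,E], logical=[b,E,A,B,C]
After op 6 (rotate(+1)): offset=4, physical=[A,B,C,b,E], logical=[E,A,B,C,b]
After op 7 (replace(2, 'f')): offset=4, physical=[A,f,C,b,E], logical=[E,A,f,C,b]
After op 8 (rotate(+1)): offset=0, physical=[A,f,C,b,E], logical=[A,f,C,b,E]

Answer: A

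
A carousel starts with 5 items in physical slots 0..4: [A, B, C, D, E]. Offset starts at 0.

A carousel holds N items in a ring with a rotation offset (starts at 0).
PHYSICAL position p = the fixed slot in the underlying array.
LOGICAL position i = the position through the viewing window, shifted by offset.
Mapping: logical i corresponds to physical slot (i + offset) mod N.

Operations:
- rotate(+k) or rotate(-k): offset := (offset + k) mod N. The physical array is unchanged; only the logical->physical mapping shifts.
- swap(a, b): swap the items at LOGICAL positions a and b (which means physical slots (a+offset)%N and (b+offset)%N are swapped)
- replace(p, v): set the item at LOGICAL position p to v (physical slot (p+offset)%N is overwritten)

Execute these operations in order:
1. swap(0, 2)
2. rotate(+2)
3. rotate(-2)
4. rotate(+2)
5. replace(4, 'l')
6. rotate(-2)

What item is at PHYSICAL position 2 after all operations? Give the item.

Answer: A

Derivation:
After op 1 (swap(0, 2)): offset=0, physical=[C,B,A,D,E], logical=[C,B,A,D,E]
After op 2 (rotate(+2)): offset=2, physical=[C,B,A,D,E], logical=[A,D,E,C,B]
After op 3 (rotate(-2)): offset=0, physical=[C,B,A,D,E], logical=[C,B,A,D,E]
After op 4 (rotate(+2)): offset=2, physical=[C,B,A,D,E], logical=[A,D,E,C,B]
After op 5 (replace(4, 'l')): offset=2, physical=[C,l,A,D,E], logical=[A,D,E,C,l]
After op 6 (rotate(-2)): offset=0, physical=[C,l,A,D,E], logical=[C,l,A,D,E]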